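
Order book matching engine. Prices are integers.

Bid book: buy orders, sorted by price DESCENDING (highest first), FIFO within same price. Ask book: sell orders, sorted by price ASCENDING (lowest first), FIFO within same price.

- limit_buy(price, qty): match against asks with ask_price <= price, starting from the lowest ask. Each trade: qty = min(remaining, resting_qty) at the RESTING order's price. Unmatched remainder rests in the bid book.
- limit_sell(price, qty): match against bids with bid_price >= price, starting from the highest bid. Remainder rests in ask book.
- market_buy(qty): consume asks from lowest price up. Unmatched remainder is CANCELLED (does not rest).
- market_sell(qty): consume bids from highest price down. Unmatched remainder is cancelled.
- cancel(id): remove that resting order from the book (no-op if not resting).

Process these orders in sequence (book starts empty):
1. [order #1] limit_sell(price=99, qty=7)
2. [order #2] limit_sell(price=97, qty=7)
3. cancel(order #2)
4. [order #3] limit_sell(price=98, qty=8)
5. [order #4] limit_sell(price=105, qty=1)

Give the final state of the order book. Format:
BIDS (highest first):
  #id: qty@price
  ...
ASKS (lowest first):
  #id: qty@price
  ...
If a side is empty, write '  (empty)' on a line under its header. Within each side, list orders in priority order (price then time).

After op 1 [order #1] limit_sell(price=99, qty=7): fills=none; bids=[-] asks=[#1:7@99]
After op 2 [order #2] limit_sell(price=97, qty=7): fills=none; bids=[-] asks=[#2:7@97 #1:7@99]
After op 3 cancel(order #2): fills=none; bids=[-] asks=[#1:7@99]
After op 4 [order #3] limit_sell(price=98, qty=8): fills=none; bids=[-] asks=[#3:8@98 #1:7@99]
After op 5 [order #4] limit_sell(price=105, qty=1): fills=none; bids=[-] asks=[#3:8@98 #1:7@99 #4:1@105]

Answer: BIDS (highest first):
  (empty)
ASKS (lowest first):
  #3: 8@98
  #1: 7@99
  #4: 1@105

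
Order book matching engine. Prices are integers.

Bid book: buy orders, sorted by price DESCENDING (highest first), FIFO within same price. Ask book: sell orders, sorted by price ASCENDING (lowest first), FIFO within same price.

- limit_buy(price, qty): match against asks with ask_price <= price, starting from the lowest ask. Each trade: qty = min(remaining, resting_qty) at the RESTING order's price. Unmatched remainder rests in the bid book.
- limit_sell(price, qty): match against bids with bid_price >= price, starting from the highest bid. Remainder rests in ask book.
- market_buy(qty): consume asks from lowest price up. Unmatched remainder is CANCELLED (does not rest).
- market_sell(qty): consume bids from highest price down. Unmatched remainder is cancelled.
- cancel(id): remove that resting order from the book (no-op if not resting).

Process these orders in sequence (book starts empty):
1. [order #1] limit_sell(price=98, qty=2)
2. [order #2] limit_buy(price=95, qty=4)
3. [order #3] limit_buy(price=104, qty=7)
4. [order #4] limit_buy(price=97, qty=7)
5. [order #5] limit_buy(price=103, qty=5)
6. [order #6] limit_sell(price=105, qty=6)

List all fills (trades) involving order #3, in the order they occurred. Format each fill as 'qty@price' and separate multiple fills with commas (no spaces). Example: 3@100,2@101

Answer: 2@98

Derivation:
After op 1 [order #1] limit_sell(price=98, qty=2): fills=none; bids=[-] asks=[#1:2@98]
After op 2 [order #2] limit_buy(price=95, qty=4): fills=none; bids=[#2:4@95] asks=[#1:2@98]
After op 3 [order #3] limit_buy(price=104, qty=7): fills=#3x#1:2@98; bids=[#3:5@104 #2:4@95] asks=[-]
After op 4 [order #4] limit_buy(price=97, qty=7): fills=none; bids=[#3:5@104 #4:7@97 #2:4@95] asks=[-]
After op 5 [order #5] limit_buy(price=103, qty=5): fills=none; bids=[#3:5@104 #5:5@103 #4:7@97 #2:4@95] asks=[-]
After op 6 [order #6] limit_sell(price=105, qty=6): fills=none; bids=[#3:5@104 #5:5@103 #4:7@97 #2:4@95] asks=[#6:6@105]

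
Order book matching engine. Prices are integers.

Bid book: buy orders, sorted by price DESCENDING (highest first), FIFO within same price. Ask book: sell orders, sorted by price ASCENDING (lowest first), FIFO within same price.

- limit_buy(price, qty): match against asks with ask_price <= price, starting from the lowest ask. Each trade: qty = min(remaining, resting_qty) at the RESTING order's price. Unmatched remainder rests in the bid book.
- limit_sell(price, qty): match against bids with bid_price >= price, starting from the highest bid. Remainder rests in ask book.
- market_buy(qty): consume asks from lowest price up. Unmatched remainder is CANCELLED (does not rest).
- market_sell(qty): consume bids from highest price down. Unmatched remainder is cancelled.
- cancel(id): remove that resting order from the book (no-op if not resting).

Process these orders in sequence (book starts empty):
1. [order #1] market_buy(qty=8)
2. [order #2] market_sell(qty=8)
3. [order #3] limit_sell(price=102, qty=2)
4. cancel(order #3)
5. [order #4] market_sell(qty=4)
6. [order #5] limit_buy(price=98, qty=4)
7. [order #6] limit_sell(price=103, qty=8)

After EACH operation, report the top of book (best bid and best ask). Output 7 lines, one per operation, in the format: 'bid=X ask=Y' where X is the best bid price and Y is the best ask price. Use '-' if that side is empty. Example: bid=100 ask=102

After op 1 [order #1] market_buy(qty=8): fills=none; bids=[-] asks=[-]
After op 2 [order #2] market_sell(qty=8): fills=none; bids=[-] asks=[-]
After op 3 [order #3] limit_sell(price=102, qty=2): fills=none; bids=[-] asks=[#3:2@102]
After op 4 cancel(order #3): fills=none; bids=[-] asks=[-]
After op 5 [order #4] market_sell(qty=4): fills=none; bids=[-] asks=[-]
After op 6 [order #5] limit_buy(price=98, qty=4): fills=none; bids=[#5:4@98] asks=[-]
After op 7 [order #6] limit_sell(price=103, qty=8): fills=none; bids=[#5:4@98] asks=[#6:8@103]

Answer: bid=- ask=-
bid=- ask=-
bid=- ask=102
bid=- ask=-
bid=- ask=-
bid=98 ask=-
bid=98 ask=103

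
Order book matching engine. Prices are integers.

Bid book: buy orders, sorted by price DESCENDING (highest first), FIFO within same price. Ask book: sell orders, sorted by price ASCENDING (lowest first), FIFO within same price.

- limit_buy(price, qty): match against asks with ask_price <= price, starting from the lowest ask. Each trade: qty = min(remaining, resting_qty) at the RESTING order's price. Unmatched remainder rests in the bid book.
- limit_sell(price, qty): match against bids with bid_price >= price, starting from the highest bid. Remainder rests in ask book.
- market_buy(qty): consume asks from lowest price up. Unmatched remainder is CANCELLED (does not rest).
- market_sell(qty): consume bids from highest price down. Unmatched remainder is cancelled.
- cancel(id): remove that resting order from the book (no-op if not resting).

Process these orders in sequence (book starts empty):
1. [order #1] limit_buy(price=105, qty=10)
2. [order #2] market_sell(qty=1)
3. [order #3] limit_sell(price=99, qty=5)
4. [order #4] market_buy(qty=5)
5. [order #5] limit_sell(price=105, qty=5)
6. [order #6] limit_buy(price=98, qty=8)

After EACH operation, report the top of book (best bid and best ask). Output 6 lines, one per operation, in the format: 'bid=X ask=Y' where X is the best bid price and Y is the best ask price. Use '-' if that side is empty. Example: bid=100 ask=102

After op 1 [order #1] limit_buy(price=105, qty=10): fills=none; bids=[#1:10@105] asks=[-]
After op 2 [order #2] market_sell(qty=1): fills=#1x#2:1@105; bids=[#1:9@105] asks=[-]
After op 3 [order #3] limit_sell(price=99, qty=5): fills=#1x#3:5@105; bids=[#1:4@105] asks=[-]
After op 4 [order #4] market_buy(qty=5): fills=none; bids=[#1:4@105] asks=[-]
After op 5 [order #5] limit_sell(price=105, qty=5): fills=#1x#5:4@105; bids=[-] asks=[#5:1@105]
After op 6 [order #6] limit_buy(price=98, qty=8): fills=none; bids=[#6:8@98] asks=[#5:1@105]

Answer: bid=105 ask=-
bid=105 ask=-
bid=105 ask=-
bid=105 ask=-
bid=- ask=105
bid=98 ask=105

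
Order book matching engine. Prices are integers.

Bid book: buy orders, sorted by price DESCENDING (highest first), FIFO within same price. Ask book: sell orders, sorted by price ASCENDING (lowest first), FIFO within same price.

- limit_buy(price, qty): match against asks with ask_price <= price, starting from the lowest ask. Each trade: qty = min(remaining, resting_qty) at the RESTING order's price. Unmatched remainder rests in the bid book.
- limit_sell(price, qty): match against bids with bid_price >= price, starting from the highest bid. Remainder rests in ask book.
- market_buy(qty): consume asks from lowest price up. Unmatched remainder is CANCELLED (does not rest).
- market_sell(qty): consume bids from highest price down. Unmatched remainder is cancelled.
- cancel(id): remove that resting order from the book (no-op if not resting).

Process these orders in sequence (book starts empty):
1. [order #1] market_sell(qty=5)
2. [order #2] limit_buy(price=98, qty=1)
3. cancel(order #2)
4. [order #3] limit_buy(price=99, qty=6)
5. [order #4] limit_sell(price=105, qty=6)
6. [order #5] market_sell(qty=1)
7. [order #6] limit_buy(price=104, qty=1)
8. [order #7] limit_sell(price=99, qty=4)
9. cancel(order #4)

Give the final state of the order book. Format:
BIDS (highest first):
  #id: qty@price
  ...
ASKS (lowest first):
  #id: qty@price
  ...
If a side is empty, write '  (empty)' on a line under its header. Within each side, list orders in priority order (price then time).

Answer: BIDS (highest first):
  #3: 2@99
ASKS (lowest first):
  (empty)

Derivation:
After op 1 [order #1] market_sell(qty=5): fills=none; bids=[-] asks=[-]
After op 2 [order #2] limit_buy(price=98, qty=1): fills=none; bids=[#2:1@98] asks=[-]
After op 3 cancel(order #2): fills=none; bids=[-] asks=[-]
After op 4 [order #3] limit_buy(price=99, qty=6): fills=none; bids=[#3:6@99] asks=[-]
After op 5 [order #4] limit_sell(price=105, qty=6): fills=none; bids=[#3:6@99] asks=[#4:6@105]
After op 6 [order #5] market_sell(qty=1): fills=#3x#5:1@99; bids=[#3:5@99] asks=[#4:6@105]
After op 7 [order #6] limit_buy(price=104, qty=1): fills=none; bids=[#6:1@104 #3:5@99] asks=[#4:6@105]
After op 8 [order #7] limit_sell(price=99, qty=4): fills=#6x#7:1@104 #3x#7:3@99; bids=[#3:2@99] asks=[#4:6@105]
After op 9 cancel(order #4): fills=none; bids=[#3:2@99] asks=[-]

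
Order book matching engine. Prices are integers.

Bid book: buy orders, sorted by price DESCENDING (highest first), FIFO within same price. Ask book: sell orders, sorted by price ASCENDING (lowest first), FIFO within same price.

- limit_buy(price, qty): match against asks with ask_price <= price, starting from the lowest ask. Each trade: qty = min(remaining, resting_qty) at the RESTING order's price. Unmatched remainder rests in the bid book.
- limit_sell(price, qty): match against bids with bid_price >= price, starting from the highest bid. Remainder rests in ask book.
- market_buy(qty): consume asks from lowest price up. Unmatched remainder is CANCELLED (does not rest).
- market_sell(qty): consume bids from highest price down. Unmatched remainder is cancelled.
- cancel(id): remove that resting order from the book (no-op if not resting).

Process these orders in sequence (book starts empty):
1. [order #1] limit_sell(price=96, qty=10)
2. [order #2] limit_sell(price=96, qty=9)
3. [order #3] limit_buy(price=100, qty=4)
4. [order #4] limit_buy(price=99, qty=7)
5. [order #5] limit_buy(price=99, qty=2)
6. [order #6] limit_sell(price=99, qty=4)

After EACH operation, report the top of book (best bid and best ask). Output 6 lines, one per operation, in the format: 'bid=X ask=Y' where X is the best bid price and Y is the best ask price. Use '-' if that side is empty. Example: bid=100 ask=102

After op 1 [order #1] limit_sell(price=96, qty=10): fills=none; bids=[-] asks=[#1:10@96]
After op 2 [order #2] limit_sell(price=96, qty=9): fills=none; bids=[-] asks=[#1:10@96 #2:9@96]
After op 3 [order #3] limit_buy(price=100, qty=4): fills=#3x#1:4@96; bids=[-] asks=[#1:6@96 #2:9@96]
After op 4 [order #4] limit_buy(price=99, qty=7): fills=#4x#1:6@96 #4x#2:1@96; bids=[-] asks=[#2:8@96]
After op 5 [order #5] limit_buy(price=99, qty=2): fills=#5x#2:2@96; bids=[-] asks=[#2:6@96]
After op 6 [order #6] limit_sell(price=99, qty=4): fills=none; bids=[-] asks=[#2:6@96 #6:4@99]

Answer: bid=- ask=96
bid=- ask=96
bid=- ask=96
bid=- ask=96
bid=- ask=96
bid=- ask=96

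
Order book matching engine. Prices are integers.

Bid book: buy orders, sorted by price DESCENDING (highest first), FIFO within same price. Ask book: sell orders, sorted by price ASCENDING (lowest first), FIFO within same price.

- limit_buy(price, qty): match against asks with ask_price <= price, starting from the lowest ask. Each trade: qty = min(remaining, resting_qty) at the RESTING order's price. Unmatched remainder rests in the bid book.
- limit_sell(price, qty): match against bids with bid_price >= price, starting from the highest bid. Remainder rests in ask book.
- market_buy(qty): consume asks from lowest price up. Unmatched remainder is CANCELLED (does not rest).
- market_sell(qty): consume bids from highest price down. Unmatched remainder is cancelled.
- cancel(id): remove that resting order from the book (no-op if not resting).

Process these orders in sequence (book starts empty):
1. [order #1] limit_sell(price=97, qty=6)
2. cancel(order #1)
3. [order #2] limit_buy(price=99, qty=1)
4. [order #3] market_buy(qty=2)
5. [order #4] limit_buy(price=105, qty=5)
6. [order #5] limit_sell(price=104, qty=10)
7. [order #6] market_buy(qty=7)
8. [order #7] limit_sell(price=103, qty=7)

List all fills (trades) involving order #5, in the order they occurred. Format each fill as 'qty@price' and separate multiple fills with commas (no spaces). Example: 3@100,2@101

Answer: 5@105,5@104

Derivation:
After op 1 [order #1] limit_sell(price=97, qty=6): fills=none; bids=[-] asks=[#1:6@97]
After op 2 cancel(order #1): fills=none; bids=[-] asks=[-]
After op 3 [order #2] limit_buy(price=99, qty=1): fills=none; bids=[#2:1@99] asks=[-]
After op 4 [order #3] market_buy(qty=2): fills=none; bids=[#2:1@99] asks=[-]
After op 5 [order #4] limit_buy(price=105, qty=5): fills=none; bids=[#4:5@105 #2:1@99] asks=[-]
After op 6 [order #5] limit_sell(price=104, qty=10): fills=#4x#5:5@105; bids=[#2:1@99] asks=[#5:5@104]
After op 7 [order #6] market_buy(qty=7): fills=#6x#5:5@104; bids=[#2:1@99] asks=[-]
After op 8 [order #7] limit_sell(price=103, qty=7): fills=none; bids=[#2:1@99] asks=[#7:7@103]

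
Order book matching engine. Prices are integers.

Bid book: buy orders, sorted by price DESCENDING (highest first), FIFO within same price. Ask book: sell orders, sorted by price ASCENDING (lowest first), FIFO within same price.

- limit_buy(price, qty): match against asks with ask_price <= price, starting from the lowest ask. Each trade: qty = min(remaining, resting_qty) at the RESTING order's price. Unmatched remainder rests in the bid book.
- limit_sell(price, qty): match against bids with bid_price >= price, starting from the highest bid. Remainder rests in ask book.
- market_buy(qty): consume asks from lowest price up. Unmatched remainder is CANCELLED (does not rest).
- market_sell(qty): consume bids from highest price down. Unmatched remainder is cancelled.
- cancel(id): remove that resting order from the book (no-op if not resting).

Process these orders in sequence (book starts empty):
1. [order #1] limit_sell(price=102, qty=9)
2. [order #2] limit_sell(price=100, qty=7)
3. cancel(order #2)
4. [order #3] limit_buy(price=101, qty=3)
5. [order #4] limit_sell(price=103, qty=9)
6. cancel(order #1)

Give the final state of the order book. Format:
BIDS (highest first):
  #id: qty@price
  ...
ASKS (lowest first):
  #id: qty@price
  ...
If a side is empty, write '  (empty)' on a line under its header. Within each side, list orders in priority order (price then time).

After op 1 [order #1] limit_sell(price=102, qty=9): fills=none; bids=[-] asks=[#1:9@102]
After op 2 [order #2] limit_sell(price=100, qty=7): fills=none; bids=[-] asks=[#2:7@100 #1:9@102]
After op 3 cancel(order #2): fills=none; bids=[-] asks=[#1:9@102]
After op 4 [order #3] limit_buy(price=101, qty=3): fills=none; bids=[#3:3@101] asks=[#1:9@102]
After op 5 [order #4] limit_sell(price=103, qty=9): fills=none; bids=[#3:3@101] asks=[#1:9@102 #4:9@103]
After op 6 cancel(order #1): fills=none; bids=[#3:3@101] asks=[#4:9@103]

Answer: BIDS (highest first):
  #3: 3@101
ASKS (lowest first):
  #4: 9@103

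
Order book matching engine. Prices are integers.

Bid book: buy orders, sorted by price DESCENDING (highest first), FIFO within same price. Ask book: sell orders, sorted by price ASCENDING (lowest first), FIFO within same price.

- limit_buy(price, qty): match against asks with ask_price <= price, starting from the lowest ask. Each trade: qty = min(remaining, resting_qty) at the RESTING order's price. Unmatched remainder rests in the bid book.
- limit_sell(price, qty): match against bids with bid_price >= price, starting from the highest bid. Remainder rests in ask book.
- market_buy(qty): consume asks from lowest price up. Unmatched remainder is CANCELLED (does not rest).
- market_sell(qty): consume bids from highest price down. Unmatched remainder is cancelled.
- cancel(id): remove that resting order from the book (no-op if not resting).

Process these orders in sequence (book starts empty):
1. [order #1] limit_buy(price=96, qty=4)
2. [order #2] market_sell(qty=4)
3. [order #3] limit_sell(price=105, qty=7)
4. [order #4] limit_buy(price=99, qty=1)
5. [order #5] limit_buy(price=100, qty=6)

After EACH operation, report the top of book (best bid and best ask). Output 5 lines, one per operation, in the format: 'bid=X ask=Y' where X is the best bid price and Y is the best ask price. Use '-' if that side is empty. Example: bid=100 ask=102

After op 1 [order #1] limit_buy(price=96, qty=4): fills=none; bids=[#1:4@96] asks=[-]
After op 2 [order #2] market_sell(qty=4): fills=#1x#2:4@96; bids=[-] asks=[-]
After op 3 [order #3] limit_sell(price=105, qty=7): fills=none; bids=[-] asks=[#3:7@105]
After op 4 [order #4] limit_buy(price=99, qty=1): fills=none; bids=[#4:1@99] asks=[#3:7@105]
After op 5 [order #5] limit_buy(price=100, qty=6): fills=none; bids=[#5:6@100 #4:1@99] asks=[#3:7@105]

Answer: bid=96 ask=-
bid=- ask=-
bid=- ask=105
bid=99 ask=105
bid=100 ask=105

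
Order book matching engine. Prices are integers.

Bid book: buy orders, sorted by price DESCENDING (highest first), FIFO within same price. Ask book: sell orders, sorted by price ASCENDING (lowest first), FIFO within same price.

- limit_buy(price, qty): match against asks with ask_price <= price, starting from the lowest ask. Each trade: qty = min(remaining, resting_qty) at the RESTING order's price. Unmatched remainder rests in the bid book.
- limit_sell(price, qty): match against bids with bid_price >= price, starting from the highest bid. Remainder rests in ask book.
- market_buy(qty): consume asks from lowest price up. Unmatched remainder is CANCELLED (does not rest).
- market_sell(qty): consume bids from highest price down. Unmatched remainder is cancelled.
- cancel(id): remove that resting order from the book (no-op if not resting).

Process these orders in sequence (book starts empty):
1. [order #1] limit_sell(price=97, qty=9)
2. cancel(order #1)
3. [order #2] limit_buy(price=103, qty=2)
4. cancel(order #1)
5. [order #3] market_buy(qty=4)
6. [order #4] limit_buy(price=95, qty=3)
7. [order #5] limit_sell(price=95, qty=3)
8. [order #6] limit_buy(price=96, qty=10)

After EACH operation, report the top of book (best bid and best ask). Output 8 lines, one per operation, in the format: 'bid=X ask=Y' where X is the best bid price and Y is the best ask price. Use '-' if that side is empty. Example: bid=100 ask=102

Answer: bid=- ask=97
bid=- ask=-
bid=103 ask=-
bid=103 ask=-
bid=103 ask=-
bid=103 ask=-
bid=95 ask=-
bid=96 ask=-

Derivation:
After op 1 [order #1] limit_sell(price=97, qty=9): fills=none; bids=[-] asks=[#1:9@97]
After op 2 cancel(order #1): fills=none; bids=[-] asks=[-]
After op 3 [order #2] limit_buy(price=103, qty=2): fills=none; bids=[#2:2@103] asks=[-]
After op 4 cancel(order #1): fills=none; bids=[#2:2@103] asks=[-]
After op 5 [order #3] market_buy(qty=4): fills=none; bids=[#2:2@103] asks=[-]
After op 6 [order #4] limit_buy(price=95, qty=3): fills=none; bids=[#2:2@103 #4:3@95] asks=[-]
After op 7 [order #5] limit_sell(price=95, qty=3): fills=#2x#5:2@103 #4x#5:1@95; bids=[#4:2@95] asks=[-]
After op 8 [order #6] limit_buy(price=96, qty=10): fills=none; bids=[#6:10@96 #4:2@95] asks=[-]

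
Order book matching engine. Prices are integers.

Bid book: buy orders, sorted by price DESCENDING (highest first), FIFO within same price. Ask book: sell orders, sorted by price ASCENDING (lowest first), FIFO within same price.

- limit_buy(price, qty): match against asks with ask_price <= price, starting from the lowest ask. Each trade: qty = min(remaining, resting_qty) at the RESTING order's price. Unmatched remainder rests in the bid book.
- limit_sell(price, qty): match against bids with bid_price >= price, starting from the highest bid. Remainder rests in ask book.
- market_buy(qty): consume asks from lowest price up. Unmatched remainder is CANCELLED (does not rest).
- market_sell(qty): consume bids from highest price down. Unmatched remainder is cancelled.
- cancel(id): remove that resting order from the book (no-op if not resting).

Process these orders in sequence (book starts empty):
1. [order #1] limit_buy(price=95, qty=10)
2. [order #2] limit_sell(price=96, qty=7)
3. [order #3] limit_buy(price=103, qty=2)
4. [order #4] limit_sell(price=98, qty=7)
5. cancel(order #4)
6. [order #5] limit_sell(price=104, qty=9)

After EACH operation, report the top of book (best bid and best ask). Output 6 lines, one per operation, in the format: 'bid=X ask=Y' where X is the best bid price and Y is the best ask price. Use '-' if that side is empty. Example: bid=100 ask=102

After op 1 [order #1] limit_buy(price=95, qty=10): fills=none; bids=[#1:10@95] asks=[-]
After op 2 [order #2] limit_sell(price=96, qty=7): fills=none; bids=[#1:10@95] asks=[#2:7@96]
After op 3 [order #3] limit_buy(price=103, qty=2): fills=#3x#2:2@96; bids=[#1:10@95] asks=[#2:5@96]
After op 4 [order #4] limit_sell(price=98, qty=7): fills=none; bids=[#1:10@95] asks=[#2:5@96 #4:7@98]
After op 5 cancel(order #4): fills=none; bids=[#1:10@95] asks=[#2:5@96]
After op 6 [order #5] limit_sell(price=104, qty=9): fills=none; bids=[#1:10@95] asks=[#2:5@96 #5:9@104]

Answer: bid=95 ask=-
bid=95 ask=96
bid=95 ask=96
bid=95 ask=96
bid=95 ask=96
bid=95 ask=96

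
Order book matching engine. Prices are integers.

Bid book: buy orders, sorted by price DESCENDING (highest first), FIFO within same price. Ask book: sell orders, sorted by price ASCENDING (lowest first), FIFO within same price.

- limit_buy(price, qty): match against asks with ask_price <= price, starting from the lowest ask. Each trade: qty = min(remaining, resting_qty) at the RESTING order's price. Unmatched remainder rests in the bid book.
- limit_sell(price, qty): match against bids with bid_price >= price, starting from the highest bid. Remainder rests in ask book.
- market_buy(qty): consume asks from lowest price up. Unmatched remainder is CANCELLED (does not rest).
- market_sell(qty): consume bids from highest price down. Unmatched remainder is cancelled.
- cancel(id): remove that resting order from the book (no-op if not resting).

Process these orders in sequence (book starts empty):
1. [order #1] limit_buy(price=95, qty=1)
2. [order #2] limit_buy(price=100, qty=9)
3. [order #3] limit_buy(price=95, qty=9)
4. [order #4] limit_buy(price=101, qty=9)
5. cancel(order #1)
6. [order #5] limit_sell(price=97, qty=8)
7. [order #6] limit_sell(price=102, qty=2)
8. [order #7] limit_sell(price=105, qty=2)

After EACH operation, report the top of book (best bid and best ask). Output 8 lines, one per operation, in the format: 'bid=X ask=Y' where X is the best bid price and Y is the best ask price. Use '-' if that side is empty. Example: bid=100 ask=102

Answer: bid=95 ask=-
bid=100 ask=-
bid=100 ask=-
bid=101 ask=-
bid=101 ask=-
bid=101 ask=-
bid=101 ask=102
bid=101 ask=102

Derivation:
After op 1 [order #1] limit_buy(price=95, qty=1): fills=none; bids=[#1:1@95] asks=[-]
After op 2 [order #2] limit_buy(price=100, qty=9): fills=none; bids=[#2:9@100 #1:1@95] asks=[-]
After op 3 [order #3] limit_buy(price=95, qty=9): fills=none; bids=[#2:9@100 #1:1@95 #3:9@95] asks=[-]
After op 4 [order #4] limit_buy(price=101, qty=9): fills=none; bids=[#4:9@101 #2:9@100 #1:1@95 #3:9@95] asks=[-]
After op 5 cancel(order #1): fills=none; bids=[#4:9@101 #2:9@100 #3:9@95] asks=[-]
After op 6 [order #5] limit_sell(price=97, qty=8): fills=#4x#5:8@101; bids=[#4:1@101 #2:9@100 #3:9@95] asks=[-]
After op 7 [order #6] limit_sell(price=102, qty=2): fills=none; bids=[#4:1@101 #2:9@100 #3:9@95] asks=[#6:2@102]
After op 8 [order #7] limit_sell(price=105, qty=2): fills=none; bids=[#4:1@101 #2:9@100 #3:9@95] asks=[#6:2@102 #7:2@105]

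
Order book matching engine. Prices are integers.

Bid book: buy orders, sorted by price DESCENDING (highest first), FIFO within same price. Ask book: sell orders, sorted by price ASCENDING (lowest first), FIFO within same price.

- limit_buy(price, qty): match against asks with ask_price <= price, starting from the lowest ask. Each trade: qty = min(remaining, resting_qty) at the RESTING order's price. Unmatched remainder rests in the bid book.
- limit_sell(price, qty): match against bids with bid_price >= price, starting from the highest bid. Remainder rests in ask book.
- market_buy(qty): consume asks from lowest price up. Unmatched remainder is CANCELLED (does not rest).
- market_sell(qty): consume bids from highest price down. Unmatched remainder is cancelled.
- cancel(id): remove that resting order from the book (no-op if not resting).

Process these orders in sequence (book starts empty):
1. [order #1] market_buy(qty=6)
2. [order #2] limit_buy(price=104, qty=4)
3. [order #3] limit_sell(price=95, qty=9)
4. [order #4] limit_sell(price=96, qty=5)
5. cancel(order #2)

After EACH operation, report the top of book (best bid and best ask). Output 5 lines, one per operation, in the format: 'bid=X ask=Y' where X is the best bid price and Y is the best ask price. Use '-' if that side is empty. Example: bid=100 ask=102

After op 1 [order #1] market_buy(qty=6): fills=none; bids=[-] asks=[-]
After op 2 [order #2] limit_buy(price=104, qty=4): fills=none; bids=[#2:4@104] asks=[-]
After op 3 [order #3] limit_sell(price=95, qty=9): fills=#2x#3:4@104; bids=[-] asks=[#3:5@95]
After op 4 [order #4] limit_sell(price=96, qty=5): fills=none; bids=[-] asks=[#3:5@95 #4:5@96]
After op 5 cancel(order #2): fills=none; bids=[-] asks=[#3:5@95 #4:5@96]

Answer: bid=- ask=-
bid=104 ask=-
bid=- ask=95
bid=- ask=95
bid=- ask=95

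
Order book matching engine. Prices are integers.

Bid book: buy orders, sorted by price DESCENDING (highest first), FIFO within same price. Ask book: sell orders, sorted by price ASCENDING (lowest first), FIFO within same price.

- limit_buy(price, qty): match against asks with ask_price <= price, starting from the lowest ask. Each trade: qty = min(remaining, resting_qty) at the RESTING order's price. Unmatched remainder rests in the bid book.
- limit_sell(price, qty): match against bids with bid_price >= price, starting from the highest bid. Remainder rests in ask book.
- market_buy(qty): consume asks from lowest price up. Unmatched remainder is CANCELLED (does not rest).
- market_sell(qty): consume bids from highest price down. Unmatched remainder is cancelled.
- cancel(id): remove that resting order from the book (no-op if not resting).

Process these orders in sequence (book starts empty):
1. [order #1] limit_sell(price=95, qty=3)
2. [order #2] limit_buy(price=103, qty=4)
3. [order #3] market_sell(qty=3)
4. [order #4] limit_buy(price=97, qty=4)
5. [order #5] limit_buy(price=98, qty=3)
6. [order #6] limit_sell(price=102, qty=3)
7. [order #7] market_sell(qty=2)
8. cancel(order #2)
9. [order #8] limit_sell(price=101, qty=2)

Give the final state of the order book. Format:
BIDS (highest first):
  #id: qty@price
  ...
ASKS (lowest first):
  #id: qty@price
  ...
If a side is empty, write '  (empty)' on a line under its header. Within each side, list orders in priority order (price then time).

Answer: BIDS (highest first):
  #5: 1@98
  #4: 4@97
ASKS (lowest first):
  #8: 2@101
  #6: 3@102

Derivation:
After op 1 [order #1] limit_sell(price=95, qty=3): fills=none; bids=[-] asks=[#1:3@95]
After op 2 [order #2] limit_buy(price=103, qty=4): fills=#2x#1:3@95; bids=[#2:1@103] asks=[-]
After op 3 [order #3] market_sell(qty=3): fills=#2x#3:1@103; bids=[-] asks=[-]
After op 4 [order #4] limit_buy(price=97, qty=4): fills=none; bids=[#4:4@97] asks=[-]
After op 5 [order #5] limit_buy(price=98, qty=3): fills=none; bids=[#5:3@98 #4:4@97] asks=[-]
After op 6 [order #6] limit_sell(price=102, qty=3): fills=none; bids=[#5:3@98 #4:4@97] asks=[#6:3@102]
After op 7 [order #7] market_sell(qty=2): fills=#5x#7:2@98; bids=[#5:1@98 #4:4@97] asks=[#6:3@102]
After op 8 cancel(order #2): fills=none; bids=[#5:1@98 #4:4@97] asks=[#6:3@102]
After op 9 [order #8] limit_sell(price=101, qty=2): fills=none; bids=[#5:1@98 #4:4@97] asks=[#8:2@101 #6:3@102]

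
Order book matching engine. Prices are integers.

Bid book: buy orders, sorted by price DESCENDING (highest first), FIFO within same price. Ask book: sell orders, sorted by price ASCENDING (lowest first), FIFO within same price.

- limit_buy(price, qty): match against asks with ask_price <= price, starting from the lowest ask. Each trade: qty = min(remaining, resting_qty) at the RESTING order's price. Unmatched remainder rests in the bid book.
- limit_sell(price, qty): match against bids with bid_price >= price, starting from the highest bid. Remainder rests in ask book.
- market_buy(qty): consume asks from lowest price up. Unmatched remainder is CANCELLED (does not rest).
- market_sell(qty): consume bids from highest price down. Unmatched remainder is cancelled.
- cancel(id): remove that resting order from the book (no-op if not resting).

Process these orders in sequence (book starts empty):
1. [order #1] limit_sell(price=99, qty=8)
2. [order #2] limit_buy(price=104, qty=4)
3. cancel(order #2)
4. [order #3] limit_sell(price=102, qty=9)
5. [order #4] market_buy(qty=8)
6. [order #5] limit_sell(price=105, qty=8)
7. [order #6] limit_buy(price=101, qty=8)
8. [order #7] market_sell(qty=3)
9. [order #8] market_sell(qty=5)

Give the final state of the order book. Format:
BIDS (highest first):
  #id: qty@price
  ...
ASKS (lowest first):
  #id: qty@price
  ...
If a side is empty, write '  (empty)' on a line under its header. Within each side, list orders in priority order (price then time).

Answer: BIDS (highest first):
  (empty)
ASKS (lowest first):
  #3: 5@102
  #5: 8@105

Derivation:
After op 1 [order #1] limit_sell(price=99, qty=8): fills=none; bids=[-] asks=[#1:8@99]
After op 2 [order #2] limit_buy(price=104, qty=4): fills=#2x#1:4@99; bids=[-] asks=[#1:4@99]
After op 3 cancel(order #2): fills=none; bids=[-] asks=[#1:4@99]
After op 4 [order #3] limit_sell(price=102, qty=9): fills=none; bids=[-] asks=[#1:4@99 #3:9@102]
After op 5 [order #4] market_buy(qty=8): fills=#4x#1:4@99 #4x#3:4@102; bids=[-] asks=[#3:5@102]
After op 6 [order #5] limit_sell(price=105, qty=8): fills=none; bids=[-] asks=[#3:5@102 #5:8@105]
After op 7 [order #6] limit_buy(price=101, qty=8): fills=none; bids=[#6:8@101] asks=[#3:5@102 #5:8@105]
After op 8 [order #7] market_sell(qty=3): fills=#6x#7:3@101; bids=[#6:5@101] asks=[#3:5@102 #5:8@105]
After op 9 [order #8] market_sell(qty=5): fills=#6x#8:5@101; bids=[-] asks=[#3:5@102 #5:8@105]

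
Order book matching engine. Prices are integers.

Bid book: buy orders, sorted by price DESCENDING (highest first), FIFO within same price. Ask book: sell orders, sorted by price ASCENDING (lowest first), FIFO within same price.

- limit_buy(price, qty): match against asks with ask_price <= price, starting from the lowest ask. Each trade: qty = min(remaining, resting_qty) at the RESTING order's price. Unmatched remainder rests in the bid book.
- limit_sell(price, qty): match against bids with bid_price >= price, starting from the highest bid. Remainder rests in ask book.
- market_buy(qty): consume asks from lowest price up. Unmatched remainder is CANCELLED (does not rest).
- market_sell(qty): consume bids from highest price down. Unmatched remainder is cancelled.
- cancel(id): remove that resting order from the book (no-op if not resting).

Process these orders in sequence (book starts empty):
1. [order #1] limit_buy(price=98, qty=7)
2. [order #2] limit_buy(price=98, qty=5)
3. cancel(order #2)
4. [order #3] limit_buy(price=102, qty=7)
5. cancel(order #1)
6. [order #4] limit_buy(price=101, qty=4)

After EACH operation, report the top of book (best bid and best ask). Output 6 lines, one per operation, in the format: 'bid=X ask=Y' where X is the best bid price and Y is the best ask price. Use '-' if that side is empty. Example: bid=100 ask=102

After op 1 [order #1] limit_buy(price=98, qty=7): fills=none; bids=[#1:7@98] asks=[-]
After op 2 [order #2] limit_buy(price=98, qty=5): fills=none; bids=[#1:7@98 #2:5@98] asks=[-]
After op 3 cancel(order #2): fills=none; bids=[#1:7@98] asks=[-]
After op 4 [order #3] limit_buy(price=102, qty=7): fills=none; bids=[#3:7@102 #1:7@98] asks=[-]
After op 5 cancel(order #1): fills=none; bids=[#3:7@102] asks=[-]
After op 6 [order #4] limit_buy(price=101, qty=4): fills=none; bids=[#3:7@102 #4:4@101] asks=[-]

Answer: bid=98 ask=-
bid=98 ask=-
bid=98 ask=-
bid=102 ask=-
bid=102 ask=-
bid=102 ask=-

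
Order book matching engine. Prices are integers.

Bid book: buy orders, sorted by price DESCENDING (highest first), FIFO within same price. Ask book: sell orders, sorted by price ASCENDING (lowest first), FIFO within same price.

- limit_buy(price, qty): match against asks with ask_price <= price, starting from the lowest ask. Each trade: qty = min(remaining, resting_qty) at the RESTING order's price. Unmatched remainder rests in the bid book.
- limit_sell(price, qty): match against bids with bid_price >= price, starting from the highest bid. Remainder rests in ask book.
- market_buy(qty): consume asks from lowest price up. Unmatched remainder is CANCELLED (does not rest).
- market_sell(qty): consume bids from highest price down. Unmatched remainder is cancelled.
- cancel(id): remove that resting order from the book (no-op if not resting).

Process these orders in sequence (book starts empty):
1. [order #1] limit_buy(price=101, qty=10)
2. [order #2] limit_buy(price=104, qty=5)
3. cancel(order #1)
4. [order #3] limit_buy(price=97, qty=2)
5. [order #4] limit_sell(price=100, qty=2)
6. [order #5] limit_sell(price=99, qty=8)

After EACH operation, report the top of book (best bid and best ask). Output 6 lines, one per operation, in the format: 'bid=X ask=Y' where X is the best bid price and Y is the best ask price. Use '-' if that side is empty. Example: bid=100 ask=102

After op 1 [order #1] limit_buy(price=101, qty=10): fills=none; bids=[#1:10@101] asks=[-]
After op 2 [order #2] limit_buy(price=104, qty=5): fills=none; bids=[#2:5@104 #1:10@101] asks=[-]
After op 3 cancel(order #1): fills=none; bids=[#2:5@104] asks=[-]
After op 4 [order #3] limit_buy(price=97, qty=2): fills=none; bids=[#2:5@104 #3:2@97] asks=[-]
After op 5 [order #4] limit_sell(price=100, qty=2): fills=#2x#4:2@104; bids=[#2:3@104 #3:2@97] asks=[-]
After op 6 [order #5] limit_sell(price=99, qty=8): fills=#2x#5:3@104; bids=[#3:2@97] asks=[#5:5@99]

Answer: bid=101 ask=-
bid=104 ask=-
bid=104 ask=-
bid=104 ask=-
bid=104 ask=-
bid=97 ask=99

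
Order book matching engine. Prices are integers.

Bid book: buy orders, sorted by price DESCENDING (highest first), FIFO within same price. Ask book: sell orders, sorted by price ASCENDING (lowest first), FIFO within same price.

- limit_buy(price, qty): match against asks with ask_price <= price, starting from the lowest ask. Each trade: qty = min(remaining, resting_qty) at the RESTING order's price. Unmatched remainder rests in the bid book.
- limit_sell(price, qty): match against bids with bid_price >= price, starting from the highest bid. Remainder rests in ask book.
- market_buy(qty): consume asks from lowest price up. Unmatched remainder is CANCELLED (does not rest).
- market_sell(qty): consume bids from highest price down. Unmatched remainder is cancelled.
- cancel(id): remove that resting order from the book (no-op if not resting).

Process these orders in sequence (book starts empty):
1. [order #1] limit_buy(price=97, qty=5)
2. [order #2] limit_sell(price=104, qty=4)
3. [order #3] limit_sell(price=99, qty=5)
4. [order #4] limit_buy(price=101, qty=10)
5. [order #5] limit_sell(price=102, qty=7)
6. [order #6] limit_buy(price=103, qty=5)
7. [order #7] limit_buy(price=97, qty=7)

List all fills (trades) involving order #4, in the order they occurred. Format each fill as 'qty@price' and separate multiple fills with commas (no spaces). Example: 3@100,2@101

After op 1 [order #1] limit_buy(price=97, qty=5): fills=none; bids=[#1:5@97] asks=[-]
After op 2 [order #2] limit_sell(price=104, qty=4): fills=none; bids=[#1:5@97] asks=[#2:4@104]
After op 3 [order #3] limit_sell(price=99, qty=5): fills=none; bids=[#1:5@97] asks=[#3:5@99 #2:4@104]
After op 4 [order #4] limit_buy(price=101, qty=10): fills=#4x#3:5@99; bids=[#4:5@101 #1:5@97] asks=[#2:4@104]
After op 5 [order #5] limit_sell(price=102, qty=7): fills=none; bids=[#4:5@101 #1:5@97] asks=[#5:7@102 #2:4@104]
After op 6 [order #6] limit_buy(price=103, qty=5): fills=#6x#5:5@102; bids=[#4:5@101 #1:5@97] asks=[#5:2@102 #2:4@104]
After op 7 [order #7] limit_buy(price=97, qty=7): fills=none; bids=[#4:5@101 #1:5@97 #7:7@97] asks=[#5:2@102 #2:4@104]

Answer: 5@99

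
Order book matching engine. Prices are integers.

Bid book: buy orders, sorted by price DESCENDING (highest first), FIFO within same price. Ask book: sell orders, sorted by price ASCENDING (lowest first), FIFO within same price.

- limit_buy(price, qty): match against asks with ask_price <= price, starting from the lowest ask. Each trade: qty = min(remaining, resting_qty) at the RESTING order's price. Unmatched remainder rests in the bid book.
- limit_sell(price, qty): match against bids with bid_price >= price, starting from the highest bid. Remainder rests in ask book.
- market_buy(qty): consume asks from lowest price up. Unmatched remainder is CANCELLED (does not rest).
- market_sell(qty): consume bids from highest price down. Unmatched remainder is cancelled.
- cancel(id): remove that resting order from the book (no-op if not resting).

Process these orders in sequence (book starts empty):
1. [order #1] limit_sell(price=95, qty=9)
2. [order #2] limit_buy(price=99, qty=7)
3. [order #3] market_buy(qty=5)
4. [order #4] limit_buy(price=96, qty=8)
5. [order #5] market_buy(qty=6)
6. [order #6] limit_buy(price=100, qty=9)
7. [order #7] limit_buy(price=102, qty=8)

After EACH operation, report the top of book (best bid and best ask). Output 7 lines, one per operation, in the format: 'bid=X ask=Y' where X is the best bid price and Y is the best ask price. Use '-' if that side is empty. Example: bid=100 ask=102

After op 1 [order #1] limit_sell(price=95, qty=9): fills=none; bids=[-] asks=[#1:9@95]
After op 2 [order #2] limit_buy(price=99, qty=7): fills=#2x#1:7@95; bids=[-] asks=[#1:2@95]
After op 3 [order #3] market_buy(qty=5): fills=#3x#1:2@95; bids=[-] asks=[-]
After op 4 [order #4] limit_buy(price=96, qty=8): fills=none; bids=[#4:8@96] asks=[-]
After op 5 [order #5] market_buy(qty=6): fills=none; bids=[#4:8@96] asks=[-]
After op 6 [order #6] limit_buy(price=100, qty=9): fills=none; bids=[#6:9@100 #4:8@96] asks=[-]
After op 7 [order #7] limit_buy(price=102, qty=8): fills=none; bids=[#7:8@102 #6:9@100 #4:8@96] asks=[-]

Answer: bid=- ask=95
bid=- ask=95
bid=- ask=-
bid=96 ask=-
bid=96 ask=-
bid=100 ask=-
bid=102 ask=-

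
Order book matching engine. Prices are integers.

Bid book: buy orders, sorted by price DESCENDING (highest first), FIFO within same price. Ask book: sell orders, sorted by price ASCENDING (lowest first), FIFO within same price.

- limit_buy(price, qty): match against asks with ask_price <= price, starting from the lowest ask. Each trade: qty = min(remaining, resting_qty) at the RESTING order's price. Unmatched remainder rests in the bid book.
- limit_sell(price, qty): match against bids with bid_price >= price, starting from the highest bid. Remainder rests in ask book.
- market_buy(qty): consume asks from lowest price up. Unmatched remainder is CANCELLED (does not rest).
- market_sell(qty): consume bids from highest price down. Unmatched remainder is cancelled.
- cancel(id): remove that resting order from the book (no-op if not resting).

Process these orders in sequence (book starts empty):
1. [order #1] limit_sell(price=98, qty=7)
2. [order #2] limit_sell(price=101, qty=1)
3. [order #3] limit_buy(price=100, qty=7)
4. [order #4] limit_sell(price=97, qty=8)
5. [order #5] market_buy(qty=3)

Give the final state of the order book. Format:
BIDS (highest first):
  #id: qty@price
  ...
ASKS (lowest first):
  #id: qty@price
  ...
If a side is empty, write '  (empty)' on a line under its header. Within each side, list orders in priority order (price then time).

Answer: BIDS (highest first):
  (empty)
ASKS (lowest first):
  #4: 5@97
  #2: 1@101

Derivation:
After op 1 [order #1] limit_sell(price=98, qty=7): fills=none; bids=[-] asks=[#1:7@98]
After op 2 [order #2] limit_sell(price=101, qty=1): fills=none; bids=[-] asks=[#1:7@98 #2:1@101]
After op 3 [order #3] limit_buy(price=100, qty=7): fills=#3x#1:7@98; bids=[-] asks=[#2:1@101]
After op 4 [order #4] limit_sell(price=97, qty=8): fills=none; bids=[-] asks=[#4:8@97 #2:1@101]
After op 5 [order #5] market_buy(qty=3): fills=#5x#4:3@97; bids=[-] asks=[#4:5@97 #2:1@101]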